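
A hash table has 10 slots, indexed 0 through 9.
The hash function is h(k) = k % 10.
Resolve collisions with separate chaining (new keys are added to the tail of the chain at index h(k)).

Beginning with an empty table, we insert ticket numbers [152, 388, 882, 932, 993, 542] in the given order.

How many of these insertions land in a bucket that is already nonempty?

Insert 152: h=2, bucket 2 empty → new chain.
Insert 388: h=8, bucket 8 empty → new chain.
Insert 882: h=2, bucket 2 nonempty → append to chain.
Insert 932: h=2, bucket 2 nonempty → append to chain.
Insert 993: h=3, bucket 3 empty → new chain.
Insert 542: h=2, bucket 2 nonempty → append to chain.
Final buckets:
0: ∅
1: ∅
2: 152 -> 882 -> 932 -> 542
3: 993
4: ∅
5: ∅
6: ∅
7: ∅
8: 388
9: ∅

3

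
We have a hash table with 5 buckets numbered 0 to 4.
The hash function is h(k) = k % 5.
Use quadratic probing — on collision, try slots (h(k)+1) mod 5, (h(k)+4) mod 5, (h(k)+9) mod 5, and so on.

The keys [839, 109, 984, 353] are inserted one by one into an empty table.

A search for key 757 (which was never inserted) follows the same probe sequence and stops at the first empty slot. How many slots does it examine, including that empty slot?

3

839 hashes to 4; slot 4 is free → place at 4.
109 hashes to 4; 4 taken → place at 0.
984 hashes to 4; 4,0 taken → place at 3.
353 hashes to 3; 3,4 taken → place at 2.
Table: [109, -, 353, 984, 839]
Lookup 757: h=2, probe 2,3,1 → slot 1 empty, not found.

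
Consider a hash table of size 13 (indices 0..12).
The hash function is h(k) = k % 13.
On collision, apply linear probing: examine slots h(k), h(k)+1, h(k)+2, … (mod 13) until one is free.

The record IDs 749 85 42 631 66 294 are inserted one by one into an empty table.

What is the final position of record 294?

749: h=8 → slot 8
85: h=7 → slot 7
42: h=3 → slot 3
631: h=7, probe 7,8,9 → slot 9
66: h=1 → slot 1
294: h=8, probe 8,9,10 → slot 10
Table: [., 66, ., 42, ., ., ., 85, 749, 631, 294, ., .]

10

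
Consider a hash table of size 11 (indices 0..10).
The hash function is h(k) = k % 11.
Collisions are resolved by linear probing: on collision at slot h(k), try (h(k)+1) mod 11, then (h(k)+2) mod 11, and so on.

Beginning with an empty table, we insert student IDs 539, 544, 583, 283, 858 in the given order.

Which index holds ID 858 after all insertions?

2

Insert 539: h=0, slot 0 empty => index 0.
Insert 544: h=5, slot 5 empty => index 5.
Insert 583: h=0, slot 0 occupied => index 1.
Insert 283: h=8, slot 8 empty => index 8.
Insert 858: h=0, slots 0,1 occupied => index 2.
Table: [539, 583, 858, ., ., 544, ., ., 283, ., .]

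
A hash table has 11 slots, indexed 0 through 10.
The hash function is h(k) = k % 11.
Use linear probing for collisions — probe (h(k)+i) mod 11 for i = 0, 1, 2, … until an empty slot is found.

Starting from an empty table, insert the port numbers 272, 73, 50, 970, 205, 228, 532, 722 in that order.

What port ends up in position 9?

205

Insert 272: h=8, slot 8 empty → index 8.
Insert 73: h=7, slot 7 empty → index 7.
Insert 50: h=6, slot 6 empty → index 6.
Insert 970: h=2, slot 2 empty → index 2.
Insert 205: h=7, slots 7,8 occupied → index 9.
Insert 228: h=8, slots 8,9 occupied → index 10.
Insert 532: h=4, slot 4 empty → index 4.
Insert 722: h=7, slots 7,8,9,10 occupied → index 0.
Table: [722, -, 970, -, 532, -, 50, 73, 272, 205, 228]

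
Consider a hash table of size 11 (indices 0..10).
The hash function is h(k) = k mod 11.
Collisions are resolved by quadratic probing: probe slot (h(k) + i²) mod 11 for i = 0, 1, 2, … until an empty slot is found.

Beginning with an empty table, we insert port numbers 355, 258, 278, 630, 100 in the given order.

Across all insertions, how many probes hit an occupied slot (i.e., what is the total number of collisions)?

355: h=3 → slot 3
258: h=5 → slot 5
278: h=3, probe 3,4 → slot 4
630: h=3, probe 3,4,7 → slot 7
100: h=1 → slot 1
Table: [_, 100, _, 355, 278, 258, _, 630, _, _, _]

3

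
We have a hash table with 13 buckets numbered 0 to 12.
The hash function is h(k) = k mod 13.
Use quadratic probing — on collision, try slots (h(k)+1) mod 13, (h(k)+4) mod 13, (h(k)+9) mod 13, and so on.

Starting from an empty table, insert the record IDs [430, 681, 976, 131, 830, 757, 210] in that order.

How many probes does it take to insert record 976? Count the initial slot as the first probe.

2

Insert 430: h=1, slot 1 empty → index 1.
Insert 681: h=5, slot 5 empty → index 5.
Insert 976: h=1, slot 1 occupied → index 2.
Insert 131: h=1, slots 1,2,5 occupied → index 10.
Insert 830: h=11, slot 11 empty → index 11.
Insert 757: h=3, slot 3 empty → index 3.
Insert 210: h=2, slots 2,3 occupied → index 6.
Table: [∅, 430, 976, 757, ∅, 681, 210, ∅, ∅, ∅, 131, 830, ∅]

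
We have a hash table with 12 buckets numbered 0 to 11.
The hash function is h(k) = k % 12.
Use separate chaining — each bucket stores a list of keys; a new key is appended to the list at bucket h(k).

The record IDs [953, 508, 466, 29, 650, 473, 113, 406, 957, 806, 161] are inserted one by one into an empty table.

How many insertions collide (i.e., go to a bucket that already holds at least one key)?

953 -> bucket 5
508 -> bucket 4
466 -> bucket 10
29 -> bucket 5 (collision)
650 -> bucket 2
473 -> bucket 5 (collision)
113 -> bucket 5 (collision)
406 -> bucket 10 (collision)
957 -> bucket 9
806 -> bucket 2 (collision)
161 -> bucket 5 (collision)
Final buckets:
0: —
1: —
2: 650 -> 806
3: —
4: 508
5: 953 -> 29 -> 473 -> 113 -> 161
6: —
7: —
8: —
9: 957
10: 466 -> 406
11: —

6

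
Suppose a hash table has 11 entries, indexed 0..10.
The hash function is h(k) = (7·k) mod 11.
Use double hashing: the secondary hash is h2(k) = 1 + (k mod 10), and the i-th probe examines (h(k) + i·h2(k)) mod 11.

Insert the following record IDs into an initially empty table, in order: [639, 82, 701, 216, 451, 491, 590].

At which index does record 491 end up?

9

Insert 639: h=7, slot 7 empty → index 7.
Insert 82: h=2, slot 2 empty → index 2.
Insert 701: h=1, slot 1 empty → index 1.
Insert 216: h=5, slot 5 empty → index 5.
Insert 451: h=0, slot 0 empty → index 0.
Insert 491: h=5, h2=2, slots 5,7 occupied → index 9.
Insert 590: h=5, h2=1, slot 5 occupied → index 6.
Table: [451, 701, 82, ., ., 216, 590, 639, ., 491, .]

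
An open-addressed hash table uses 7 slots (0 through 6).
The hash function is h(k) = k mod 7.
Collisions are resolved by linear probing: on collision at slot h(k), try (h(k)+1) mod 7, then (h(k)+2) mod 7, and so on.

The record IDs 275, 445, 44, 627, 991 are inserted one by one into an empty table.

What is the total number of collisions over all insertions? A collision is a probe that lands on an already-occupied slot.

4

Insert 275: h=2, slot 2 empty -> index 2.
Insert 445: h=4, slot 4 empty -> index 4.
Insert 44: h=2, slot 2 occupied -> index 3.
Insert 627: h=4, slot 4 occupied -> index 5.
Insert 991: h=4, slots 4,5 occupied -> index 6.
Table: [., ., 275, 44, 445, 627, 991]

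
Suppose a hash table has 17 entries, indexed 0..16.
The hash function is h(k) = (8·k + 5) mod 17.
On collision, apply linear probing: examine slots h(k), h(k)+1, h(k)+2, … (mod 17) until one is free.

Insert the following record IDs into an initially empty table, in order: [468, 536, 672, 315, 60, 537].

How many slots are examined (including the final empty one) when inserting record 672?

3

Insert 468: h=9, slot 9 empty -> index 9.
Insert 536: h=9, slot 9 occupied -> index 10.
Insert 672: h=9, slots 9,10 occupied -> index 11.
Insert 315: h=9, slots 9,10,11 occupied -> index 12.
Insert 60: h=9, slots 9,10,11,12 occupied -> index 13.
Insert 537: h=0, slot 0 empty -> index 0.
Table: [537, ., ., ., ., ., ., ., ., 468, 536, 672, 315, 60, ., ., .]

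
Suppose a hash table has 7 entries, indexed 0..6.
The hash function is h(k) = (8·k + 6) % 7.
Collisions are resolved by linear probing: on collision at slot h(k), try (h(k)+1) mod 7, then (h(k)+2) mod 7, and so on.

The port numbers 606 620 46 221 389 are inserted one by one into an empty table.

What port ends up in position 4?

Insert 606: h=3, slot 3 empty → index 3.
Insert 620: h=3, slot 3 occupied → index 4.
Insert 46: h=3, slots 3,4 occupied → index 5.
Insert 221: h=3, slots 3,4,5 occupied → index 6.
Insert 389: h=3, slots 3,4,5,6 occupied → index 0.
Table: [389, ∅, ∅, 606, 620, 46, 221]

620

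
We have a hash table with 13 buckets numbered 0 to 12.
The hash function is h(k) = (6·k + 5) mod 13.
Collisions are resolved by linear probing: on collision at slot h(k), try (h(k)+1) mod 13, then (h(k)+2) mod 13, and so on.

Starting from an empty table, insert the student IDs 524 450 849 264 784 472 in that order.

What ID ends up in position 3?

524

Insert 524: h=3, slot 3 empty → index 3.
Insert 450: h=1, slot 1 empty → index 1.
Insert 849: h=3, slot 3 occupied → index 4.
Insert 264: h=3, slots 3,4 occupied → index 5.
Insert 784: h=3, slots 3,4,5 occupied → index 6.
Insert 472: h=3, slots 3,4,5,6 occupied → index 7.
Table: [-, 450, -, 524, 849, 264, 784, 472, -, -, -, -, -]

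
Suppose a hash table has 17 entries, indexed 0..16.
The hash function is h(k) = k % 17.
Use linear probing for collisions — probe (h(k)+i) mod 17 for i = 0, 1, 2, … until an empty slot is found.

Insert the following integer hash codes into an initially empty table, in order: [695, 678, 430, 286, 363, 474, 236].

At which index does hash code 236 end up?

1

695: h=15 => slot 15
678: h=15, probe 15,16 => slot 16
430: h=5 => slot 5
286: h=14 => slot 14
363: h=6 => slot 6
474: h=15, probe 15,16,0 => slot 0
236: h=15, probe 15,16,0,1 => slot 1
Table: [474, 236, -, -, -, 430, 363, -, -, -, -, -, -, -, 286, 695, 678]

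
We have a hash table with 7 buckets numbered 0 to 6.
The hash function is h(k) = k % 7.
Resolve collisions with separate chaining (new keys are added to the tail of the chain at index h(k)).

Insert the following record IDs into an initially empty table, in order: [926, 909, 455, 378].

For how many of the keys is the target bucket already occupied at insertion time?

926 → bucket 2
909 → bucket 6
455 → bucket 0
378 → bucket 0 (collision)
Final buckets:
0: 455 -> 378
1: .
2: 926
3: .
4: .
5: .
6: 909

1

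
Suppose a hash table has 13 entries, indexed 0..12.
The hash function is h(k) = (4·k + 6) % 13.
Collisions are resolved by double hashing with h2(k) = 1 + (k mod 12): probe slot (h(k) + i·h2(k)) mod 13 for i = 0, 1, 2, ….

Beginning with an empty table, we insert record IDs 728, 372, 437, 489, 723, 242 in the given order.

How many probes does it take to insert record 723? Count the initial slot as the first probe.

Insert 728: h=6, slot 6 empty -> index 6.
Insert 372: h=12, slot 12 empty -> index 12.
Insert 437: h=12, h2=6, slot 12 occupied -> index 5.
Insert 489: h=12, h2=10, slot 12 occupied -> index 9.
Insert 723: h=12, h2=4, slot 12 occupied -> index 3.
Insert 242: h=12, h2=3, slot 12 occupied -> index 2.
Table: [∅, ∅, 242, 723, ∅, 437, 728, ∅, ∅, 489, ∅, ∅, 372]

2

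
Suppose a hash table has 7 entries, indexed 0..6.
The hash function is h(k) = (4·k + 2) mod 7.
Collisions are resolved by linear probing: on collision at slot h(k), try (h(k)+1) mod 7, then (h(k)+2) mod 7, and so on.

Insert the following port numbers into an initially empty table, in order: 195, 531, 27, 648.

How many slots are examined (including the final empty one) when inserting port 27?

195: h=5 → slot 5
531: h=5, probe 5,6 → slot 6
27: h=5, probe 5,6,0 → slot 0
648: h=4 → slot 4
Table: [27, -, -, -, 648, 195, 531]

3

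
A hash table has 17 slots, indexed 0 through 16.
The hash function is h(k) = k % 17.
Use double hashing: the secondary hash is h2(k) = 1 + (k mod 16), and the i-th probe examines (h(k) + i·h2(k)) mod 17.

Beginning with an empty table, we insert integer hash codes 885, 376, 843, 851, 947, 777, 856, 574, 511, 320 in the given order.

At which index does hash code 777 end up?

15

885: h=1 => slot 1
376: h=2 => slot 2
843: h=10 => slot 10
851: h=1, h2=4, probe 1,5 => slot 5
947: h=12 => slot 12
777: h=12, h2=10, probe 12,5,15 => slot 15
856: h=6 => slot 6
574: h=13 => slot 13
511: h=1, h2=16, probe 1,0 => slot 0
320: h=14 => slot 14
Table: [511, 885, 376, ∅, ∅, 851, 856, ∅, ∅, ∅, 843, ∅, 947, 574, 320, 777, ∅]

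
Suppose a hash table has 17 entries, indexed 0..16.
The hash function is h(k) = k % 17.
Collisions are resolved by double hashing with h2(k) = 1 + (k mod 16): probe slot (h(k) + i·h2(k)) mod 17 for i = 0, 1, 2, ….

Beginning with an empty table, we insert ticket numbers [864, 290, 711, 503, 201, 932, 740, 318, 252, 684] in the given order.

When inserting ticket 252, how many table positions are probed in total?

Insert 864: h=14, slot 14 empty → index 14.
Insert 290: h=1, slot 1 empty → index 1.
Insert 711: h=14, h2=8, slot 14 occupied → index 5.
Insert 503: h=10, slot 10 empty → index 10.
Insert 201: h=14, h2=10, slot 14 occupied → index 7.
Insert 932: h=14, h2=5, slot 14 occupied → index 2.
Insert 740: h=9, slot 9 empty → index 9.
Insert 318: h=12, slot 12 empty → index 12.
Insert 252: h=14, h2=13, slots 14,10 occupied → index 6.
Insert 684: h=4, slot 4 empty → index 4.
Table: [_, 290, 932, _, 684, 711, 252, 201, _, 740, 503, _, 318, _, 864, _, _]

3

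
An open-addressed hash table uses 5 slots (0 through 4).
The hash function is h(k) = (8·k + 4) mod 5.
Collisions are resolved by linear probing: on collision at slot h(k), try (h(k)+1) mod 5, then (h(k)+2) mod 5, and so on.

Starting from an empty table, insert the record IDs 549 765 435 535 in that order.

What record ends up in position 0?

549: h=1 -> slot 1
765: h=4 -> slot 4
435: h=4, probe 4,0 -> slot 0
535: h=4, probe 4,0,1,2 -> slot 2
Table: [435, 549, 535, _, 765]

435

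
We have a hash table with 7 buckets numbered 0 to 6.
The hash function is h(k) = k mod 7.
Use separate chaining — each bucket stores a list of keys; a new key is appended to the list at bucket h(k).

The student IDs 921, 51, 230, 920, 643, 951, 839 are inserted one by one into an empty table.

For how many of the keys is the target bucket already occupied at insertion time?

Insert 921: h=4, bucket 4 empty → new chain.
Insert 51: h=2, bucket 2 empty → new chain.
Insert 230: h=6, bucket 6 empty → new chain.
Insert 920: h=3, bucket 3 empty → new chain.
Insert 643: h=6, bucket 6 nonempty → append to chain.
Insert 951: h=6, bucket 6 nonempty → append to chain.
Insert 839: h=6, bucket 6 nonempty → append to chain.
Final buckets:
0: .
1: .
2: 51
3: 920
4: 921
5: .
6: 230 -> 643 -> 951 -> 839

3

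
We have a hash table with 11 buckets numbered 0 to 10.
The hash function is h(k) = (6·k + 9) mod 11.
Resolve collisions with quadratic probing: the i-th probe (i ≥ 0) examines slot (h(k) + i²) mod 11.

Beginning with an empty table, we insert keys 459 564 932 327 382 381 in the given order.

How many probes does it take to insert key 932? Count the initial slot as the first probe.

Insert 459: h=2, slot 2 empty -> index 2.
Insert 564: h=5, slot 5 empty -> index 5.
Insert 932: h=2, slot 2 occupied -> index 3.
Insert 327: h=2, slots 2,3 occupied -> index 6.
Insert 382: h=2, slots 2,3,6 occupied -> index 0.
Insert 381: h=7, slot 7 empty -> index 7.
Table: [382, -, 459, 932, -, 564, 327, 381, -, -, -]

2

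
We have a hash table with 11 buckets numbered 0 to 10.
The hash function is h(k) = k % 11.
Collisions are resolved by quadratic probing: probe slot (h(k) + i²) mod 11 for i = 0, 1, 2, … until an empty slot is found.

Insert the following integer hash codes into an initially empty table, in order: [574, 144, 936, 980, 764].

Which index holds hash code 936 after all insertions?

Insert 574: h=2, slot 2 empty -> index 2.
Insert 144: h=1, slot 1 empty -> index 1.
Insert 936: h=1, slots 1,2 occupied -> index 5.
Insert 980: h=1, slots 1,2,5 occupied -> index 10.
Insert 764: h=5, slot 5 occupied -> index 6.
Table: [-, 144, 574, -, -, 936, 764, -, -, -, 980]

5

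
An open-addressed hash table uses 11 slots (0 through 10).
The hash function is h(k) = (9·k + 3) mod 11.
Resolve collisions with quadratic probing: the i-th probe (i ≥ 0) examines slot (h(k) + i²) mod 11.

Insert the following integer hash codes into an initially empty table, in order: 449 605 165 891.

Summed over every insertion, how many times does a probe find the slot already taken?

4

449 hashes to 7; slot 7 is free => place at 7.
605 hashes to 3; slot 3 is free => place at 3.
165 hashes to 3; 3 taken => place at 4.
891 hashes to 3; 3,4,7 taken => place at 1.
Table: [-, 891, -, 605, 165, -, -, 449, -, -, -]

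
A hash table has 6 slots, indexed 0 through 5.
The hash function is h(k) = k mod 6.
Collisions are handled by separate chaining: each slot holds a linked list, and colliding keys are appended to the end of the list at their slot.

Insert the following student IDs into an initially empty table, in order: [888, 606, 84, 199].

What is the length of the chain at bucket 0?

3

888 → bucket 0
606 → bucket 0 (collision)
84 → bucket 0 (collision)
199 → bucket 1
Final buckets:
0: 888 -> 606 -> 84
1: 199
2: .
3: .
4: .
5: .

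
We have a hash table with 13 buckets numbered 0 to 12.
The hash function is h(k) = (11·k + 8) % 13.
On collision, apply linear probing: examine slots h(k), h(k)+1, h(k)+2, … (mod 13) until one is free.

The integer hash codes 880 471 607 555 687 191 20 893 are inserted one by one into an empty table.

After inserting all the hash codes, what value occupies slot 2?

471

880 hashes to 3; slot 3 is free -> place at 3.
471 hashes to 2; slot 2 is free -> place at 2.
607 hashes to 3; 3 taken -> place at 4.
555 hashes to 3; 3,4 taken -> place at 5.
687 hashes to 12; slot 12 is free -> place at 12.
191 hashes to 3; 3,4,5 taken -> place at 6.
20 hashes to 7; slot 7 is free -> place at 7.
893 hashes to 3; 3,4,5,6,7 taken -> place at 8.
Table: [-, -, 471, 880, 607, 555, 191, 20, 893, -, -, -, 687]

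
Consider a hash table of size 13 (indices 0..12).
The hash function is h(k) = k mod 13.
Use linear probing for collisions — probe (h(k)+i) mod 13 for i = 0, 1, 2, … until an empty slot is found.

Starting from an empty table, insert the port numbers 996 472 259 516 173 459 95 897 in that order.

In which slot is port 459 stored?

996 hashes to 8; slot 8 is free → place at 8.
472 hashes to 4; slot 4 is free → place at 4.
259 hashes to 12; slot 12 is free → place at 12.
516 hashes to 9; slot 9 is free → place at 9.
173 hashes to 4; 4 taken → place at 5.
459 hashes to 4; 4,5 taken → place at 6.
95 hashes to 4; 4,5,6 taken → place at 7.
897 hashes to 0; slot 0 is free → place at 0.
Table: [897, —, —, —, 472, 173, 459, 95, 996, 516, —, —, 259]

6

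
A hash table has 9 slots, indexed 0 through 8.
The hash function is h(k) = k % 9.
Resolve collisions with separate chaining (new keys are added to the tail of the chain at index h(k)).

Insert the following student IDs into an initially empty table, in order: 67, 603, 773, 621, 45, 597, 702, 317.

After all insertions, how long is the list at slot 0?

67 -> bucket 4
603 -> bucket 0
773 -> bucket 8
621 -> bucket 0 (collision)
45 -> bucket 0 (collision)
597 -> bucket 3
702 -> bucket 0 (collision)
317 -> bucket 2
Final buckets:
0: 603 -> 621 -> 45 -> 702
1: —
2: 317
3: 597
4: 67
5: —
6: —
7: —
8: 773

4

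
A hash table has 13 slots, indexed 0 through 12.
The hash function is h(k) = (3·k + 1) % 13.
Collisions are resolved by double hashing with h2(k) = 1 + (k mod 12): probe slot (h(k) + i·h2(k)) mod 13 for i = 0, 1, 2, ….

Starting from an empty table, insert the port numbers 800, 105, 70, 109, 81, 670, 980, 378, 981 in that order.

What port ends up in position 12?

800: h=9 → slot 9
105: h=4 → slot 4
70: h=3 → slot 3
109: h=3, h2=2, probe 3,5 → slot 5
81: h=10 → slot 10
670: h=9, h2=11, probe 9,7 → slot 7
980: h=3, h2=9, probe 3,12 → slot 12
378: h=4, h2=7, probe 4,11 → slot 11
981: h=6 → slot 6
Table: [-, -, -, 70, 105, 109, 981, 670, -, 800, 81, 378, 980]

980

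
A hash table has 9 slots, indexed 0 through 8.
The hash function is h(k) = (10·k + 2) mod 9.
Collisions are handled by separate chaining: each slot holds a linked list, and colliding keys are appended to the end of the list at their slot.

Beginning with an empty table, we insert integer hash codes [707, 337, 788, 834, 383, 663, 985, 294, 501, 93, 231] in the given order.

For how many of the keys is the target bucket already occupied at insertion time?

7

Insert 707: h=7, bucket 7 empty -> new chain.
Insert 337: h=6, bucket 6 empty -> new chain.
Insert 788: h=7, bucket 7 nonempty -> append to chain.
Insert 834: h=8, bucket 8 empty -> new chain.
Insert 383: h=7, bucket 7 nonempty -> append to chain.
Insert 663: h=8, bucket 8 nonempty -> append to chain.
Insert 985: h=6, bucket 6 nonempty -> append to chain.
Insert 294: h=8, bucket 8 nonempty -> append to chain.
Insert 501: h=8, bucket 8 nonempty -> append to chain.
Insert 93: h=5, bucket 5 empty -> new chain.
Insert 231: h=8, bucket 8 nonempty -> append to chain.
Final buckets:
0: —
1: —
2: —
3: —
4: —
5: 93
6: 337 -> 985
7: 707 -> 788 -> 383
8: 834 -> 663 -> 294 -> 501 -> 231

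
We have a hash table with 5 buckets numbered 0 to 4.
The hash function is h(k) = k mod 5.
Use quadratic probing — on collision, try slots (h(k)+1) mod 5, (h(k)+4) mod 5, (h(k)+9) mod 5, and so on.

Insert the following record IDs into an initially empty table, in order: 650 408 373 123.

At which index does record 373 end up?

4

650 hashes to 0; slot 0 is free → place at 0.
408 hashes to 3; slot 3 is free → place at 3.
373 hashes to 3; 3 taken → place at 4.
123 hashes to 3; 3,4 taken → place at 2.
Table: [650, ∅, 123, 408, 373]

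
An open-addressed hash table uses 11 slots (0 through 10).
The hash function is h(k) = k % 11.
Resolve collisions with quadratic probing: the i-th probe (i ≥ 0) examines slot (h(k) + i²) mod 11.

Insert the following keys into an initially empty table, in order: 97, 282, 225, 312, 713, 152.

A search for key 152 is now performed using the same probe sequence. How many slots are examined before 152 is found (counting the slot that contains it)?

3

97 hashes to 9; slot 9 is free => place at 9.
282 hashes to 7; slot 7 is free => place at 7.
225 hashes to 5; slot 5 is free => place at 5.
312 hashes to 4; slot 4 is free => place at 4.
713 hashes to 9; 9 taken => place at 10.
152 hashes to 9; 9,10 taken => place at 2.
Table: [_, _, 152, _, 312, 225, _, 282, _, 97, 713]
Lookup 152: h=9, probe 9,10,2 → found at 2.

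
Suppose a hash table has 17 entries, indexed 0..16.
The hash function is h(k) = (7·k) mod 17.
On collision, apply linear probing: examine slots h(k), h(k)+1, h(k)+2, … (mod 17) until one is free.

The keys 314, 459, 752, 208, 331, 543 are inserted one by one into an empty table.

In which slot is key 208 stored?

12

Insert 314: h=5, slot 5 empty => index 5.
Insert 459: h=0, slot 0 empty => index 0.
Insert 752: h=11, slot 11 empty => index 11.
Insert 208: h=11, slot 11 occupied => index 12.
Insert 331: h=5, slot 5 occupied => index 6.
Insert 543: h=10, slot 10 empty => index 10.
Table: [459, ∅, ∅, ∅, ∅, 314, 331, ∅, ∅, ∅, 543, 752, 208, ∅, ∅, ∅, ∅]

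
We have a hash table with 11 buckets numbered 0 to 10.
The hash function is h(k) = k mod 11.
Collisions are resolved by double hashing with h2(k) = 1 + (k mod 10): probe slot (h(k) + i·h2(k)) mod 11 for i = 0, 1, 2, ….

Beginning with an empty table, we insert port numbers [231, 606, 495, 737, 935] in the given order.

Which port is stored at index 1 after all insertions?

606

Insert 231: h=0, slot 0 empty -> index 0.
Insert 606: h=1, slot 1 empty -> index 1.
Insert 495: h=0, h2=6, slot 0 occupied -> index 6.
Insert 737: h=0, h2=8, slot 0 occupied -> index 8.
Insert 935: h=0, h2=6, slots 0,6,1 occupied -> index 7.
Table: [231, 606, _, _, _, _, 495, 935, 737, _, _]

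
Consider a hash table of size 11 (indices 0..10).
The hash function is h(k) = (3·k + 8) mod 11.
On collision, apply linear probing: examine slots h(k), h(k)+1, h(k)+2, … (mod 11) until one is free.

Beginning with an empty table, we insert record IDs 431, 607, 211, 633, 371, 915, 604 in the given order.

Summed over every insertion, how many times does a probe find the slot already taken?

431 hashes to 3; slot 3 is free → place at 3.
607 hashes to 3; 3 taken → place at 4.
211 hashes to 3; 3,4 taken → place at 5.
633 hashes to 4; 4,5 taken → place at 6.
371 hashes to 10; slot 10 is free → place at 10.
915 hashes to 3; 3,4,5,6 taken → place at 7.
604 hashes to 5; 5,6,7 taken → place at 8.
Table: [∅, ∅, ∅, 431, 607, 211, 633, 915, 604, ∅, 371]

12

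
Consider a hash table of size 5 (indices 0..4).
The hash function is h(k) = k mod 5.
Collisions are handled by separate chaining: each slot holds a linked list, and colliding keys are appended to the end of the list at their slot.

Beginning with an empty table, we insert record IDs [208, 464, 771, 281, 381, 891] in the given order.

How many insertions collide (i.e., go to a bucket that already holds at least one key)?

3

Insert 208: h=3, bucket 3 empty -> new chain.
Insert 464: h=4, bucket 4 empty -> new chain.
Insert 771: h=1, bucket 1 empty -> new chain.
Insert 281: h=1, bucket 1 nonempty -> append to chain.
Insert 381: h=1, bucket 1 nonempty -> append to chain.
Insert 891: h=1, bucket 1 nonempty -> append to chain.
Final buckets:
0: .
1: 771 -> 281 -> 381 -> 891
2: .
3: 208
4: 464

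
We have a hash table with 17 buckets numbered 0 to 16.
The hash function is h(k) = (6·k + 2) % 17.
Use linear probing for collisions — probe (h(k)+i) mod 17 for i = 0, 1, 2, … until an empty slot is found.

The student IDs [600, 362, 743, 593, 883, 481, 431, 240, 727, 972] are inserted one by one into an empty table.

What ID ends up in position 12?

600: h=15 => slot 15
362: h=15, probe 15,16 => slot 16
743: h=6 => slot 6
593: h=7 => slot 7
883: h=13 => slot 13
481: h=15, probe 15,16,0 => slot 0
431: h=4 => slot 4
240: h=14 => slot 14
727: h=12 => slot 12
972: h=3 => slot 3
Table: [481, —, —, 972, 431, —, 743, 593, —, —, —, —, 727, 883, 240, 600, 362]

727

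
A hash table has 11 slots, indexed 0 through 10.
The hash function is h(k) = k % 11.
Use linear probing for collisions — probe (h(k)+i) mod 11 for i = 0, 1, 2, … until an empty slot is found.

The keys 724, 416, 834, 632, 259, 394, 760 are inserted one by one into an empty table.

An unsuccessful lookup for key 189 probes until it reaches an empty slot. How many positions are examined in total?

2

Insert 724: h=9, slot 9 empty → index 9.
Insert 416: h=9, slot 9 occupied → index 10.
Insert 834: h=9, slots 9,10 occupied → index 0.
Insert 632: h=5, slot 5 empty → index 5.
Insert 259: h=6, slot 6 empty → index 6.
Insert 394: h=9, slots 9,10,0 occupied → index 1.
Insert 760: h=1, slot 1 occupied → index 2.
Table: [834, 394, 760, —, —, 632, 259, —, —, 724, 416]
Lookup 189: h=2, probe 2,3 → slot 3 empty, not found.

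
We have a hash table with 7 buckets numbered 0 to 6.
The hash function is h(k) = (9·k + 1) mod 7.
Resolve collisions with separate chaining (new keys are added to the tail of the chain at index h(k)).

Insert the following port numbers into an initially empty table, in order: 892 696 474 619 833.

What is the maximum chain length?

3

892 -> bucket 0
696 -> bucket 0 (collision)
474 -> bucket 4
619 -> bucket 0 (collision)
833 -> bucket 1
Final buckets:
0: 892 -> 696 -> 619
1: 833
2: ∅
3: ∅
4: 474
5: ∅
6: ∅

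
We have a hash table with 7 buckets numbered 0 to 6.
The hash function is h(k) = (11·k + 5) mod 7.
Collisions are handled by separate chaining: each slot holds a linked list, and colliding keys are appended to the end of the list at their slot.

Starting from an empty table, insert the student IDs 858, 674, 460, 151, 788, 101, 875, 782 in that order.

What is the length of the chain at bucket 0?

3

Insert 858: h=0, bucket 0 empty → new chain.
Insert 674: h=6, bucket 6 empty → new chain.
Insert 460: h=4, bucket 4 empty → new chain.
Insert 151: h=0, bucket 0 nonempty → append to chain.
Insert 788: h=0, bucket 0 nonempty → append to chain.
Insert 101: h=3, bucket 3 empty → new chain.
Insert 875: h=5, bucket 5 empty → new chain.
Insert 782: h=4, bucket 4 nonempty → append to chain.
Final buckets:
0: 858 -> 151 -> 788
1: ∅
2: ∅
3: 101
4: 460 -> 782
5: 875
6: 674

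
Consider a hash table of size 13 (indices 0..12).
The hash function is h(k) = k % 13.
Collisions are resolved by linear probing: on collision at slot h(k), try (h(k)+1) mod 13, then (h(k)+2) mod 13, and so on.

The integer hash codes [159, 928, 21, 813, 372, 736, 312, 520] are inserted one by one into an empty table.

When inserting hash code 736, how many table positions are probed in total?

Insert 159: h=3, slot 3 empty -> index 3.
Insert 928: h=5, slot 5 empty -> index 5.
Insert 21: h=8, slot 8 empty -> index 8.
Insert 813: h=7, slot 7 empty -> index 7.
Insert 372: h=8, slot 8 occupied -> index 9.
Insert 736: h=8, slots 8,9 occupied -> index 10.
Insert 312: h=0, slot 0 empty -> index 0.
Insert 520: h=0, slot 0 occupied -> index 1.
Table: [312, 520, -, 159, -, 928, -, 813, 21, 372, 736, -, -]

3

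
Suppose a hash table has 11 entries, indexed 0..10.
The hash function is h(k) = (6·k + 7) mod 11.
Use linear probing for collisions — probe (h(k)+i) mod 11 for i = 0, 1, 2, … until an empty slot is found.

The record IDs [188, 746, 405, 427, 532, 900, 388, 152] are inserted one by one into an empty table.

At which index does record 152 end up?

0

188 hashes to 2; slot 2 is free -> place at 2.
746 hashes to 6; slot 6 is free -> place at 6.
405 hashes to 6; 6 taken -> place at 7.
427 hashes to 6; 6,7 taken -> place at 8.
532 hashes to 9; slot 9 is free -> place at 9.
900 hashes to 6; 6,7,8,9 taken -> place at 10.
388 hashes to 3; slot 3 is free -> place at 3.
152 hashes to 6; 6,7,8,9,10 taken -> place at 0.
Table: [152, -, 188, 388, -, -, 746, 405, 427, 532, 900]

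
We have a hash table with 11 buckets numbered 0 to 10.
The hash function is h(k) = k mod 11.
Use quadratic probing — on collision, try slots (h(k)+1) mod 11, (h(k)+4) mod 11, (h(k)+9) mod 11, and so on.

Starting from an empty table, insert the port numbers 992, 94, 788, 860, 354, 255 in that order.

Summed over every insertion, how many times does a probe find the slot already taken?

Insert 992: h=2, slot 2 empty → index 2.
Insert 94: h=6, slot 6 empty → index 6.
Insert 788: h=7, slot 7 empty → index 7.
Insert 860: h=2, slot 2 occupied → index 3.
Insert 354: h=2, slots 2,3,6 occupied → index 0.
Insert 255: h=2, slots 2,3,6,0,7 occupied → index 5.
Table: [354, ., 992, 860, ., 255, 94, 788, ., ., .]

9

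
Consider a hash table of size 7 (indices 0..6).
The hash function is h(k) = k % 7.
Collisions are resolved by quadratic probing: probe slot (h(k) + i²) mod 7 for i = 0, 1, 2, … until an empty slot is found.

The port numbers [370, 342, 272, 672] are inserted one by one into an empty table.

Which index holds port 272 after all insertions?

3

370: h=6 -> slot 6
342: h=6, probe 6,0 -> slot 0
272: h=6, probe 6,0,3 -> slot 3
672: h=0, probe 0,1 -> slot 1
Table: [342, 672, —, 272, —, —, 370]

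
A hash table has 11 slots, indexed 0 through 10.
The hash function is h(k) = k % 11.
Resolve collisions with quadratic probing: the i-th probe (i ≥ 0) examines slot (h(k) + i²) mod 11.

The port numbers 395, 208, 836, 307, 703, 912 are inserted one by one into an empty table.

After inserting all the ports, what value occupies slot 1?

Insert 395: h=10, slot 10 empty → index 10.
Insert 208: h=10, slot 10 occupied → index 0.
Insert 836: h=0, slot 0 occupied → index 1.
Insert 307: h=10, slots 10,0 occupied → index 3.
Insert 703: h=10, slots 10,0,3 occupied → index 8.
Insert 912: h=10, slots 10,0,3,8 occupied → index 4.
Table: [208, 836, -, 307, 912, -, -, -, 703, -, 395]

836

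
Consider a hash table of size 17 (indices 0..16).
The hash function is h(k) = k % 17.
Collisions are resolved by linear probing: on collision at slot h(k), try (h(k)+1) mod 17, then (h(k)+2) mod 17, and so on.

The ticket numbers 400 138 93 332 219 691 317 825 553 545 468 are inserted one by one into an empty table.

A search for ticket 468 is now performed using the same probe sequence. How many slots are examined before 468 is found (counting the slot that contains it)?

400 hashes to 9; slot 9 is free -> place at 9.
138 hashes to 2; slot 2 is free -> place at 2.
93 hashes to 8; slot 8 is free -> place at 8.
332 hashes to 9; 9 taken -> place at 10.
219 hashes to 15; slot 15 is free -> place at 15.
691 hashes to 11; slot 11 is free -> place at 11.
317 hashes to 11; 11 taken -> place at 12.
825 hashes to 9; 9,10,11,12 taken -> place at 13.
553 hashes to 9; 9,10,11,12,13 taken -> place at 14.
545 hashes to 1; slot 1 is free -> place at 1.
468 hashes to 9; 9,10,11,12,13,14,15 taken -> place at 16.
Table: [-, 545, 138, -, -, -, -, -, 93, 400, 332, 691, 317, 825, 553, 219, 468]
Lookup 468: h=9, probe 9,10,11,12,13,14,15,16 → found at 16.

8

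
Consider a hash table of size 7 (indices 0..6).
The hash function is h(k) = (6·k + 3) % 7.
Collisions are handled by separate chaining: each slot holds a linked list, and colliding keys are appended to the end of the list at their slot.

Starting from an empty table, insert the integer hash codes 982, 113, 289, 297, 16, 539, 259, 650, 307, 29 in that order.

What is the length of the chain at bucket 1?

982 -> bucket 1
113 -> bucket 2
289 -> bucket 1 (collision)
297 -> bucket 0
16 -> bucket 1 (collision)
539 -> bucket 3
259 -> bucket 3 (collision)
650 -> bucket 4
307 -> bucket 4 (collision)
29 -> bucket 2 (collision)
Final buckets:
0: 297
1: 982 -> 289 -> 16
2: 113 -> 29
3: 539 -> 259
4: 650 -> 307
5: ∅
6: ∅

3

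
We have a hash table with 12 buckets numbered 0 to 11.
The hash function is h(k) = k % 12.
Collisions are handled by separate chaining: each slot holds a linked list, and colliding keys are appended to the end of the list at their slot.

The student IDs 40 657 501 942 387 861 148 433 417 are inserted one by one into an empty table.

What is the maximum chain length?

4

40 -> bucket 4
657 -> bucket 9
501 -> bucket 9 (collision)
942 -> bucket 6
387 -> bucket 3
861 -> bucket 9 (collision)
148 -> bucket 4 (collision)
433 -> bucket 1
417 -> bucket 9 (collision)
Final buckets:
0: .
1: 433
2: .
3: 387
4: 40 -> 148
5: .
6: 942
7: .
8: .
9: 657 -> 501 -> 861 -> 417
10: .
11: .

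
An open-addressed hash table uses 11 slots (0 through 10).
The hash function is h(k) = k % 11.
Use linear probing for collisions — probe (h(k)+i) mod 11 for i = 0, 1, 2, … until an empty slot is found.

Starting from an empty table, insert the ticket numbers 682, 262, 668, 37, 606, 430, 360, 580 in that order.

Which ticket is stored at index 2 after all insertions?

682: h=0 => slot 0
262: h=9 => slot 9
668: h=8 => slot 8
37: h=4 => slot 4
606: h=1 => slot 1
430: h=1, probe 1,2 => slot 2
360: h=8, probe 8,9,10 => slot 10
580: h=8, probe 8,9,10,0,1,2,3 => slot 3
Table: [682, 606, 430, 580, 37, _, _, _, 668, 262, 360]

430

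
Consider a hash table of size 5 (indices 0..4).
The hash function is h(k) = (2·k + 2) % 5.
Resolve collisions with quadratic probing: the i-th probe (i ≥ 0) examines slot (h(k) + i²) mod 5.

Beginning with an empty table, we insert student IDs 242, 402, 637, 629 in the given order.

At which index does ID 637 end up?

242: h=1 => slot 1
402: h=1, probe 1,2 => slot 2
637: h=1, probe 1,2,0 => slot 0
629: h=0, probe 0,1,4 => slot 4
Table: [637, 242, 402, _, 629]

0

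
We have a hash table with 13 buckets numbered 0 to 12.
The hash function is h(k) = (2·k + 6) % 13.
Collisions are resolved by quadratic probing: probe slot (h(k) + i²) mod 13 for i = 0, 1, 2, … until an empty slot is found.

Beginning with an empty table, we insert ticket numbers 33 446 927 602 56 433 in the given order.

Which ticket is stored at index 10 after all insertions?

Insert 33: h=7, slot 7 empty → index 7.
Insert 446: h=1, slot 1 empty → index 1.
Insert 927: h=1, slot 1 occupied → index 2.
Insert 602: h=1, slots 1,2 occupied → index 5.
Insert 56: h=1, slots 1,2,5 occupied → index 10.
Insert 433: h=1, slots 1,2,5,10 occupied → index 4.
Table: [-, 446, 927, -, 433, 602, -, 33, -, -, 56, -, -]

56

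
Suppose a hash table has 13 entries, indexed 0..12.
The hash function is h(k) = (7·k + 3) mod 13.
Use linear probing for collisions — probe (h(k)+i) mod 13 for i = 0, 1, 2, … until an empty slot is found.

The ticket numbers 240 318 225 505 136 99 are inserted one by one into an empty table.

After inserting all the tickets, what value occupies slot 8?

Insert 240: h=6, slot 6 empty -> index 6.
Insert 318: h=6, slot 6 occupied -> index 7.
Insert 225: h=5, slot 5 empty -> index 5.
Insert 505: h=2, slot 2 empty -> index 2.
Insert 136: h=6, slots 6,7 occupied -> index 8.
Insert 99: h=7, slots 7,8 occupied -> index 9.
Table: [., ., 505, ., ., 225, 240, 318, 136, 99, ., ., .]

136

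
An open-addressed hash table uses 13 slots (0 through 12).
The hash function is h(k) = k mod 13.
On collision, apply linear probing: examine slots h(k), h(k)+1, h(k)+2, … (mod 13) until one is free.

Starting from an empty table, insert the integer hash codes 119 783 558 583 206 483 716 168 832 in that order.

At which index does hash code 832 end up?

119 hashes to 2; slot 2 is free => place at 2.
783 hashes to 3; slot 3 is free => place at 3.
558 hashes to 12; slot 12 is free => place at 12.
583 hashes to 11; slot 11 is free => place at 11.
206 hashes to 11; 11,12 taken => place at 0.
483 hashes to 2; 2,3 taken => place at 4.
716 hashes to 1; slot 1 is free => place at 1.
168 hashes to 12; 12,0,1,2,3,4 taken => place at 5.
832 hashes to 0; 0,1,2,3,4,5 taken => place at 6.
Table: [206, 716, 119, 783, 483, 168, 832, -, -, -, -, 583, 558]

6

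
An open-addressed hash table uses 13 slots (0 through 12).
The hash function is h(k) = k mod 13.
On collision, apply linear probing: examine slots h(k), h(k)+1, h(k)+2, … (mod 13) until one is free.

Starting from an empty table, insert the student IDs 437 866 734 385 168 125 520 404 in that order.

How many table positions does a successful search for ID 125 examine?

Insert 437: h=8, slot 8 empty -> index 8.
Insert 866: h=8, slot 8 occupied -> index 9.
Insert 734: h=6, slot 6 empty -> index 6.
Insert 385: h=8, slots 8,9 occupied -> index 10.
Insert 168: h=12, slot 12 empty -> index 12.
Insert 125: h=8, slots 8,9,10 occupied -> index 11.
Insert 520: h=0, slot 0 empty -> index 0.
Insert 404: h=1, slot 1 empty -> index 1.
Table: [520, 404, -, -, -, -, 734, -, 437, 866, 385, 125, 168]
Lookup 125: h=8, probe 8,9,10,11 → found at 11.

4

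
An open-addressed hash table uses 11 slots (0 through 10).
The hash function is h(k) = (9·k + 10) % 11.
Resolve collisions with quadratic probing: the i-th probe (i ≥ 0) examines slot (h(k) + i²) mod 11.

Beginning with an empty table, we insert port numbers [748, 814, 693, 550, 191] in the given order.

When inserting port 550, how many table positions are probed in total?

748: h=10 -> slot 10
814: h=10, probe 10,0 -> slot 0
693: h=10, probe 10,0,3 -> slot 3
550: h=10, probe 10,0,3,8 -> slot 8
191: h=2 -> slot 2
Table: [814, —, 191, 693, —, —, —, —, 550, —, 748]

4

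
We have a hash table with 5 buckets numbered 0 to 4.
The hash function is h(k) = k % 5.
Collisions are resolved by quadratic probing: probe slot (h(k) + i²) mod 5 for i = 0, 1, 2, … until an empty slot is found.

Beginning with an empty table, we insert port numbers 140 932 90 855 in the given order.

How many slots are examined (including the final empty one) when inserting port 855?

3

Insert 140: h=0, slot 0 empty -> index 0.
Insert 932: h=2, slot 2 empty -> index 2.
Insert 90: h=0, slot 0 occupied -> index 1.
Insert 855: h=0, slots 0,1 occupied -> index 4.
Table: [140, 90, 932, —, 855]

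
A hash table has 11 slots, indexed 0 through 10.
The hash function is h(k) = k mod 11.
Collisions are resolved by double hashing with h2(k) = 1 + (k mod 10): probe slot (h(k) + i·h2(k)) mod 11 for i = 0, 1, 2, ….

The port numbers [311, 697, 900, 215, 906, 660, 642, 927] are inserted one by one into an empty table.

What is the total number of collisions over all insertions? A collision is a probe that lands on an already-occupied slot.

Insert 311: h=3, slot 3 empty -> index 3.
Insert 697: h=4, slot 4 empty -> index 4.
Insert 900: h=9, slot 9 empty -> index 9.
Insert 215: h=6, slot 6 empty -> index 6.
Insert 906: h=4, h2=7, slot 4 occupied -> index 0.
Insert 660: h=0, h2=1, slot 0 occupied -> index 1.
Insert 642: h=4, h2=3, slot 4 occupied -> index 7.
Insert 927: h=3, h2=8, slots 3,0 occupied -> index 8.
Table: [906, 660, ., 311, 697, ., 215, 642, 927, 900, .]

5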